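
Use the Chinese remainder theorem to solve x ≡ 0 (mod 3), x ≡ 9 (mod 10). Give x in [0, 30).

9

Write x = 0 + 3·k. Then 3·k ≡ 9 − 0 ≡ 9 (mod 10).
Need 3⁻¹ mod 10. Extended Euclid on (10, 3):
10 = 3×3 + 1
3 = 3×1 + 0
Back-substitute:
1 = 10 − 3·3
3⁻¹ ≡ 7 (mod 10), so k ≡ 7·9 ≡ 3 (mod 10).
x = 0 + 3·3 = 9.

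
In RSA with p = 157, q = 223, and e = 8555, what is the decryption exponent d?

φ(n) = (p−1)(q−1) = 156·222 = 34632.
Need d with 8555·d ≡ 1 (mod 34632). Apply the extended Euclidean algorithm:
34632 = 4·8555 + 412
8555 = 20·412 + 315
412 = 1·315 + 97
315 = 3·97 + 24
97 = 4·24 + 1
24 = 24·1 + 0
Back-substitute:
1 = 97 − 4·24
1 = −4·315 + 13·97
1 = 13·412 − 17·315
1 = −17·8555 + 353·412
1 = 353·34632 − 1429·8555
So 8555·(-1429) ≡ 1 (mod 34632), hence d ≡ -1429 ≡ 33203 (mod 34632).

33203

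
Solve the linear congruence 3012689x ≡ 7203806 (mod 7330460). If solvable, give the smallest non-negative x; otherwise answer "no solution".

First find gcd(3012689, 7330460):
7330460 = 2*3012689 + 1305082
3012689 = 2*1305082 + 402525
1305082 = 3*402525 + 97507
402525 = 4*97507 + 12497
97507 = 7*12497 + 10028
12497 = 1*10028 + 2469
10028 = 4*2469 + 152
2469 = 16*152 + 37
152 = 4*37 + 4
37 = 9*4 + 1
4 = 4*1 + 0
gcd = 1, so a unique solution mod 7330460 exists.
Back-substitute for the Bézout coefficients:
1 = 37 − 9·4
1 = −9·152 + 37·37
1 = 37·2469 − 601·152
1 = −601·10028 + 2441·2469
1 = 2441·12497 − 3042·10028
1 = −3042·97507 + 23735·12497
1 = 23735·402525 − 97982·97507
1 = −97982·1305082 + 317681·402525
1 = 317681·3012689 − 733344·1305082
1 = −733344·7330460 + 1784369·3012689
So 3012689·(1784369) ≡ 1 (mod 7330460), giving 3012689⁻¹ ≡ 1784369.
x ≡ 3012689⁻¹·7203806 ≡ 1784369·7203806 ≡ 610474 (mod 7330460).

610474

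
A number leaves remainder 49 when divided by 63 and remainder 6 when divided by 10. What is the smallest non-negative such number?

616

Write x = 49 + 63·k. Then 63·k ≡ 6 − 49 ≡ 7 (mod 10).
Need 63⁻¹ mod 10. Extended Euclid on (10, 3):
10 = 3×3 + 1
3 = 3×1 + 0
Back-substitute:
1 = 10 − 3·3
63⁻¹ ≡ 7 (mod 10), so k ≡ 7·7 ≡ 9 (mod 10).
x = 49 + 63·9 = 616.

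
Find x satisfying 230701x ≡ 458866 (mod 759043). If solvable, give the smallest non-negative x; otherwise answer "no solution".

First find gcd(230701, 759043):
759043 = 3×230701 + 66940
230701 = 3×66940 + 29881
66940 = 2×29881 + 7178
29881 = 4×7178 + 1169
7178 = 6×1169 + 164
1169 = 7×164 + 21
164 = 7×21 + 17
21 = 1×17 + 4
17 = 4×4 + 1
4 = 4×1 + 0
gcd = 1, so a unique solution mod 759043 exists.
Back-substitute for the Bézout coefficients:
1 = 17 − 4·4
1 = −4·21 + 5·17
1 = 5·164 − 39·21
1 = −39·1169 + 278·164
1 = 278·7178 − 1707·1169
1 = −1707·29881 + 7106·7178
1 = 7106·66940 − 15919·29881
1 = −15919·230701 + 54863·66940
1 = 54863·759043 − 180508·230701
So 230701·(-180508) ≡ 1 (mod 759043), giving 230701⁻¹ ≡ 578535.
x ≡ 230701⁻¹·458866 ≡ 578535·458866 ≡ 65361 (mod 759043).

65361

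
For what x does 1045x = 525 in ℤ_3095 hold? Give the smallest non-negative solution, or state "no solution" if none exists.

First find gcd(1045, 3095):
3095 = 2×1045 + 1005
1045 = 1×1005 + 40
1005 = 25×40 + 5
40 = 8×5 + 0
gcd = 5 and 5 | 525, so solutions exist. Divide through by 5: 209x ≡ 105 (mod 619).
Now find 209⁻¹ mod 619:
619 = 2*209 + 201
209 = 1*201 + 8
201 = 25*8 + 1
8 = 8*1 + 0
Back-substitute:
1 = 201 − 25·8
1 = −25·209 + 26·201
1 = 26·619 − 77·209
So 209·(-77) ≡ 1 (mod 619), i.e. 209⁻¹ ≡ 542.
Then x ≡ 542·105 ≡ 581 (mod 619); the smallest non-negative solution is x = 581.

581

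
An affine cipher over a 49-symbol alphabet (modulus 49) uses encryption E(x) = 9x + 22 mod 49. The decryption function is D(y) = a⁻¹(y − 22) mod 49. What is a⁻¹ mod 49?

Run Euclid on (49, 9):
49 = 5*9 + 4
9 = 2*4 + 1
4 = 4*1 + 0
gcd = 1, so the inverse exists. Back-substitute:
1 = 9 − 2·4
1 = −2·49 + 11·9
So 9·11 ≡ 1 (mod 49).

11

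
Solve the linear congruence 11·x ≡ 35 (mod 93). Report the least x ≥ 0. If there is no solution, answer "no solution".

37

First find gcd(11, 93):
93 = 8·11 + 5
11 = 2·5 + 1
5 = 5·1 + 0
gcd = 1, so a unique solution mod 93 exists.
Back-substitute for the Bézout coefficients:
1 = 11 − 2·5
1 = −2·93 + 17·11
So 11·(17) ≡ 1 (mod 93), giving 11⁻¹ ≡ 17.
x ≡ 11⁻¹·35 ≡ 17·35 ≡ 37 (mod 93).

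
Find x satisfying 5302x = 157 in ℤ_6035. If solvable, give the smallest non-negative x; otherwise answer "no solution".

3466

First find gcd(5302, 6035):
6035 = 1·5302 + 733
5302 = 7·733 + 171
733 = 4·171 + 49
171 = 3·49 + 24
49 = 2·24 + 1
24 = 24·1 + 0
gcd = 1, so a unique solution mod 6035 exists.
Back-substitute for the Bézout coefficients:
1 = 49 − 2·24
1 = −2·171 + 7·49
1 = 7·733 − 30·171
1 = −30·5302 + 217·733
1 = 217·6035 − 247·5302
So 5302·(-247) ≡ 1 (mod 6035), giving 5302⁻¹ ≡ 5788.
x ≡ 5302⁻¹·157 ≡ 5788·157 ≡ 3466 (mod 6035).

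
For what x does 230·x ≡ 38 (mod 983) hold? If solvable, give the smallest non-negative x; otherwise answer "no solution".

First find gcd(230, 983):
983 = 4×230 + 63
230 = 3×63 + 41
63 = 1×41 + 22
41 = 1×22 + 19
22 = 1×19 + 3
19 = 6×3 + 1
3 = 3×1 + 0
gcd = 1, so a unique solution mod 983 exists.
Back-substitute for the Bézout coefficients:
1 = 19 − 6·3
1 = −6·22 + 7·19
1 = 7·41 − 13·22
1 = −13·63 + 20·41
1 = 20·230 − 73·63
1 = −73·983 + 312·230
So 230·(312) ≡ 1 (mod 983), giving 230⁻¹ ≡ 312.
x ≡ 230⁻¹·38 ≡ 312·38 ≡ 60 (mod 983).

60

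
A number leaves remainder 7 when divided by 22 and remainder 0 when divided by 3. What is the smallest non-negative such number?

51

Write x = 7 + 22·k. Then 22·k ≡ 0 − 7 ≡ 2 (mod 3).
Need 22⁻¹ mod 3. Extended Euclid on (3, 1):
3 = 3×1 + 0
22⁻¹ ≡ 1 (mod 3), so k ≡ 1·2 ≡ 2 (mod 3).
x = 7 + 22·2 = 51.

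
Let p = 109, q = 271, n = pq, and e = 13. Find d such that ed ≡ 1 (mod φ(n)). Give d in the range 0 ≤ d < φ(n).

26917

φ(n) = (p−1)(q−1) = 108·270 = 29160.
Need d with 13·d ≡ 1 (mod 29160). Apply the extended Euclidean algorithm:
29160 = 2243*13 + 1
13 = 13*1 + 0
Back-substitute:
1 = 29160 − 2243·13
So 13·(-2243) ≡ 1 (mod 29160), hence d ≡ -2243 ≡ 26917 (mod 29160).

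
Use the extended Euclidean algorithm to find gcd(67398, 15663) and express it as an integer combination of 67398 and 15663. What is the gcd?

3

Apply Euclid's algorithm to 67398 and 15663:
67398 = 4*15663 + 4746
15663 = 3*4746 + 1425
4746 = 3*1425 + 471
1425 = 3*471 + 12
471 = 39*12 + 3
12 = 4*3 + 0
gcd(67398, 15663) = 3.
Working backward:
3 = 471 − 39·12
3 = −39·1425 + 118·471
3 = 118·4746 − 393·1425
3 = −393·15663 + 1297·4746
3 = 1297·67398 − 5581·15663
So 3 = (1297)·67398 + (-5581)·15663.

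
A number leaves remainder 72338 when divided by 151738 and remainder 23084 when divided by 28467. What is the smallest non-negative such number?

1292424884

Write x = 72338 + 151738·k. Then 151738·k ≡ 23084 − 72338 ≡ 7680 (mod 28467).
Need 151738⁻¹ mod 28467. Extended Euclid on (28467, 9403):
28467 = 3×9403 + 258
9403 = 36×258 + 115
258 = 2×115 + 28
115 = 4×28 + 3
28 = 9×3 + 1
3 = 3×1 + 0
Back-substitute:
1 = 28 − 9·3
1 = −9·115 + 37·28
1 = 37·258 − 83·115
1 = −83·9403 + 3025·258
1 = 3025·28467 − 9158·9403
151738⁻¹ ≡ 19309 (mod 28467), so k ≡ 19309·7680 ≡ 8517 (mod 28467).
x = 72338 + 151738·8517 = 1292424884.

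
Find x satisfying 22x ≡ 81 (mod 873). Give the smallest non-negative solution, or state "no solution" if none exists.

837

First find gcd(22, 873):
873 = 39·22 + 15
22 = 1·15 + 7
15 = 2·7 + 1
7 = 7·1 + 0
gcd = 1, so a unique solution mod 873 exists.
Back-substitute for the Bézout coefficients:
1 = 15 − 2·7
1 = −2·22 + 3·15
1 = 3·873 − 119·22
So 22·(-119) ≡ 1 (mod 873), giving 22⁻¹ ≡ 754.
x ≡ 22⁻¹·81 ≡ 754·81 ≡ 837 (mod 873).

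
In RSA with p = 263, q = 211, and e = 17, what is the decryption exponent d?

φ(n) = (p−1)(q−1) = 262·210 = 55020.
Need d with 17·d ≡ 1 (mod 55020). Apply the extended Euclidean algorithm:
55020 = 3236*17 + 8
17 = 2*8 + 1
8 = 8*1 + 0
Back-substitute:
1 = 17 − 2·8
1 = −2·55020 + 6473·17
So 17·6473 ≡ 1 (mod 55020), hence d = 6473.

6473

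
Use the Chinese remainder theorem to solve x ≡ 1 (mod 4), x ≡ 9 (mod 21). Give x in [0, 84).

Write x = 1 + 4·k. Then 4·k ≡ 9 − 1 ≡ 8 (mod 21).
Need 4⁻¹ mod 21. Extended Euclid on (21, 4):
21 = 5·4 + 1
4 = 4·1 + 0
Back-substitute:
1 = 21 − 5·4
4⁻¹ ≡ 16 (mod 21), so k ≡ 16·8 ≡ 2 (mod 21).
x = 1 + 4·2 = 9.

9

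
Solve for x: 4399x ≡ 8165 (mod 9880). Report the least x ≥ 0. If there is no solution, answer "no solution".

1035

First find gcd(4399, 9880):
9880 = 2*4399 + 1082
4399 = 4*1082 + 71
1082 = 15*71 + 17
71 = 4*17 + 3
17 = 5*3 + 2
3 = 1*2 + 1
2 = 2*1 + 0
gcd = 1, so a unique solution mod 9880 exists.
Back-substitute for the Bézout coefficients:
1 = 3 − 2
1 = −17 + 6·3
1 = 6·71 − 25·17
1 = −25·1082 + 381·71
1 = 381·4399 − 1549·1082
1 = −1549·9880 + 3479·4399
So 4399·(3479) ≡ 1 (mod 9880), giving 4399⁻¹ ≡ 3479.
x ≡ 4399⁻¹·8165 ≡ 3479·8165 ≡ 1035 (mod 9880).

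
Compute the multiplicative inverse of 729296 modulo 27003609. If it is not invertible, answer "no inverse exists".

Extended Euclidean algorithm:
27003609 = 37*729296 + 19657
729296 = 37*19657 + 1987
19657 = 9*1987 + 1774
1987 = 1*1774 + 213
1774 = 8*213 + 70
213 = 3*70 + 3
70 = 23*3 + 1
3 = 3*1 + 0
The gcd is 1. Working backward:
1 = 70 − 23·3
1 = −23·213 + 70·70
1 = 70·1774 − 583·213
1 = −583·1987 + 653·1774
1 = 653·19657 − 6460·1987
1 = −6460·729296 + 239673·19657
1 = 239673·27003609 − 8874361·729296
Thus 729296·(-8874361) ≡ 1 (mod 27003609); reducing, -8874361 mod 27003609 = 18129248.

18129248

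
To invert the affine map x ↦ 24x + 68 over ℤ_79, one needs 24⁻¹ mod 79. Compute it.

Extended Euclidean algorithm:
79 = 3×24 + 7
24 = 3×7 + 3
7 = 2×3 + 1
3 = 3×1 + 0
The gcd is 1. Working backward:
1 = 7 − 2·3
1 = −2·24 + 7·7
1 = 7·79 − 23·24
Hence 24⁻¹ ≡ -23 ≡ 56 (mod 79).

56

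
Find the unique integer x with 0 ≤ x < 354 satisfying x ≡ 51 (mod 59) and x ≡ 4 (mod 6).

346

Write x = 51 + 59·k. Then 59·k ≡ 4 − 51 ≡ 1 (mod 6).
Need 59⁻¹ mod 6. Extended Euclid on (6, 5):
6 = 1·5 + 1
5 = 5·1 + 0
Back-substitute:
1 = 6 − 5
59⁻¹ ≡ 5 (mod 6), so k ≡ 5·1 ≡ 5 (mod 6).
x = 51 + 59·5 = 346.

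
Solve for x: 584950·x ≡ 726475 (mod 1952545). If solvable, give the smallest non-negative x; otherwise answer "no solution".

214883

First find gcd(584950, 1952545):
1952545 = 3×584950 + 197695
584950 = 2×197695 + 189560
197695 = 1×189560 + 8135
189560 = 23×8135 + 2455
8135 = 3×2455 + 770
2455 = 3×770 + 145
770 = 5×145 + 45
145 = 3×45 + 10
45 = 4×10 + 5
10 = 2×5 + 0
gcd = 5 and 5 | 726475, so solutions exist. Divide through by 5: 116990x ≡ 145295 (mod 390509).
Now find 116990⁻¹ mod 390509:
390509 = 3·116990 + 39539
116990 = 2·39539 + 37912
39539 = 1·37912 + 1627
37912 = 23·1627 + 491
1627 = 3·491 + 154
491 = 3·154 + 29
154 = 5·29 + 9
29 = 3·9 + 2
9 = 4·2 + 1
2 = 2·1 + 0
Back-substitute:
1 = 9 − 4·2
1 = −4·29 + 13·9
1 = 13·154 − 69·29
1 = −69·491 + 220·154
1 = 220·1627 − 729·491
1 = −729·37912 + 16987·1627
1 = 16987·39539 − 17716·37912
1 = −17716·116990 + 52419·39539
1 = 52419·390509 − 174973·116990
So 116990·(-174973) ≡ 1 (mod 390509), i.e. 116990⁻¹ ≡ 215536.
Then x ≡ 215536·145295 ≡ 214883 (mod 390509); the smallest non-negative solution is x = 214883.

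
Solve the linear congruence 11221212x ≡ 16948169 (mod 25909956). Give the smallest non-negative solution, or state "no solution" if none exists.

no solution

gcd(11221212, 25909956):
25909956 = 2×11221212 + 3467532
11221212 = 3×3467532 + 818616
3467532 = 4×818616 + 193068
818616 = 4×193068 + 46344
193068 = 4×46344 + 7692
46344 = 6×7692 + 192
7692 = 40×192 + 12
192 = 16×12 + 0
gcd = 12, but 12 ∤ 16948169, so the congruence has no solution.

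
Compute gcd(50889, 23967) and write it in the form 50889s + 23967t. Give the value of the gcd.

3

Euclidean algorithm:
50889 = 2*23967 + 2955
23967 = 8*2955 + 327
2955 = 9*327 + 12
327 = 27*12 + 3
12 = 4*3 + 0
gcd(50889, 23967) = 3.
Express as a combination:
3 = 327 − 27·12
3 = −27·2955 + 244·327
3 = 244·23967 − 1979·2955
3 = −1979·50889 + 4202·23967
So 3 = (-1979)·50889 + (4202)·23967.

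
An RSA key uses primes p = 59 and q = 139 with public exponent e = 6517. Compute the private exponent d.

6949

φ(n) = (p−1)(q−1) = 58·138 = 8004.
Need d with 6517·d ≡ 1 (mod 8004). Apply the extended Euclidean algorithm:
8004 = 1·6517 + 1487
6517 = 4·1487 + 569
1487 = 2·569 + 349
569 = 1·349 + 220
349 = 1·220 + 129
220 = 1·129 + 91
129 = 1·91 + 38
91 = 2·38 + 15
38 = 2·15 + 8
15 = 1·8 + 7
8 = 1·7 + 1
7 = 7·1 + 0
Back-substitute:
1 = 8 − 7
1 = −15 + 2·8
1 = 2·38 − 5·15
1 = −5·91 + 12·38
1 = 12·129 − 17·91
1 = −17·220 + 29·129
1 = 29·349 − 46·220
1 = −46·569 + 75·349
1 = 75·1487 − 196·569
1 = −196·6517 + 859·1487
1 = 859·8004 − 1055·6517
So 6517·(-1055) ≡ 1 (mod 8004), hence d ≡ -1055 ≡ 6949 (mod 8004).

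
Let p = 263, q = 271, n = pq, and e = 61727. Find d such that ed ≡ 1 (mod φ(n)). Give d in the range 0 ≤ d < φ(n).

56063

φ(n) = (p−1)(q−1) = 262·270 = 70740.
Need d with 61727·d ≡ 1 (mod 70740). Apply the extended Euclidean algorithm:
70740 = 1×61727 + 9013
61727 = 6×9013 + 7649
9013 = 1×7649 + 1364
7649 = 5×1364 + 829
1364 = 1×829 + 535
829 = 1×535 + 294
535 = 1×294 + 241
294 = 1×241 + 53
241 = 4×53 + 29
53 = 1×29 + 24
29 = 1×24 + 5
24 = 4×5 + 4
5 = 1×4 + 1
4 = 4×1 + 0
Back-substitute:
1 = 5 − 4
1 = −24 + 5·5
1 = 5·29 − 6·24
1 = −6·53 + 11·29
1 = 11·241 − 50·53
1 = −50·294 + 61·241
1 = 61·535 − 111·294
1 = −111·829 + 172·535
1 = 172·1364 − 283·829
1 = −283·7649 + 1587·1364
1 = 1587·9013 − 1870·7649
1 = −1870·61727 + 12807·9013
1 = 12807·70740 − 14677·61727
So 61727·(-14677) ≡ 1 (mod 70740), hence d ≡ -14677 ≡ 56063 (mod 70740).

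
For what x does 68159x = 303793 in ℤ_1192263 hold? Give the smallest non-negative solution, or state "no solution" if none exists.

First find gcd(68159, 1192263):
1192263 = 17*68159 + 33560
68159 = 2*33560 + 1039
33560 = 32*1039 + 312
1039 = 3*312 + 103
312 = 3*103 + 3
103 = 34*3 + 1
3 = 3*1 + 0
gcd = 1, so a unique solution mod 1192263 exists.
Back-substitute for the Bézout coefficients:
1 = 103 − 34·3
1 = −34·312 + 103·103
1 = 103·1039 − 343·312
1 = −343·33560 + 11079·1039
1 = 11079·68159 − 22501·33560
1 = −22501·1192263 + 393596·68159
So 68159·(393596) ≡ 1 (mod 1192263), giving 68159⁻¹ ≡ 393596.
x ≡ 68159⁻¹·303793 ≡ 393596·303793 ≡ 845621 (mod 1192263).

845621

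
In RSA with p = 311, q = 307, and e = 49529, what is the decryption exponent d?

71789

φ(n) = (p−1)(q−1) = 310·306 = 94860.
Need d with 49529·d ≡ 1 (mod 94860). Apply the extended Euclidean algorithm:
94860 = 1×49529 + 45331
49529 = 1×45331 + 4198
45331 = 10×4198 + 3351
4198 = 1×3351 + 847
3351 = 3×847 + 810
847 = 1×810 + 37
810 = 21×37 + 33
37 = 1×33 + 4
33 = 8×4 + 1
4 = 4×1 + 0
Back-substitute:
1 = 33 − 8·4
1 = −8·37 + 9·33
1 = 9·810 − 197·37
1 = −197·847 + 206·810
1 = 206·3351 − 815·847
1 = −815·4198 + 1021·3351
1 = 1021·45331 − 11025·4198
1 = −11025·49529 + 12046·45331
1 = 12046·94860 − 23071·49529
So 49529·(-23071) ≡ 1 (mod 94860), hence d ≡ -23071 ≡ 71789 (mod 94860).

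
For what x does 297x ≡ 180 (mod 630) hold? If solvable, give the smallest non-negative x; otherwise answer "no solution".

First find gcd(297, 630):
630 = 2·297 + 36
297 = 8·36 + 9
36 = 4·9 + 0
gcd = 9 and 9 | 180, so solutions exist. Divide through by 9: 33x ≡ 20 (mod 70).
Now find 33⁻¹ mod 70:
70 = 2×33 + 4
33 = 8×4 + 1
4 = 4×1 + 0
Back-substitute:
1 = 33 − 8·4
1 = −8·70 + 17·33
So 33⁻¹ ≡ 17 (mod 70).
Then x ≡ 17·20 ≡ 60 (mod 70); the smallest non-negative solution is x = 60.

60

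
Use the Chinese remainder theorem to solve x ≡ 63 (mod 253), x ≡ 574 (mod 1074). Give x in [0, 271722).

4870

Write x = 63 + 253·k. Then 253·k ≡ 574 − 63 ≡ 511 (mod 1074).
Need 253⁻¹ mod 1074. Extended Euclid on (1074, 253):
1074 = 4·253 + 62
253 = 4·62 + 5
62 = 12·5 + 2
5 = 2·2 + 1
2 = 2·1 + 0
Back-substitute:
1 = 5 − 2·2
1 = −2·62 + 25·5
1 = 25·253 − 102·62
1 = −102·1074 + 433·253
253⁻¹ ≡ 433 (mod 1074), so k ≡ 433·511 ≡ 19 (mod 1074).
x = 63 + 253·19 = 4870.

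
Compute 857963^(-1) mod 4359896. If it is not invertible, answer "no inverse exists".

158579

Run Euclid on (4359896, 857963):
4359896 = 5*857963 + 70081
857963 = 12*70081 + 16991
70081 = 4*16991 + 2117
16991 = 8*2117 + 55
2117 = 38*55 + 27
55 = 2*27 + 1
27 = 27*1 + 0
The gcd is 1. Working backward:
1 = 55 − 2·27
1 = −2·2117 + 77·55
1 = 77·16991 − 618·2117
1 = −618·70081 + 2549·16991
1 = 2549·857963 − 31206·70081
1 = −31206·4359896 + 158579·857963
So 857963·158579 ≡ 1 (mod 4359896).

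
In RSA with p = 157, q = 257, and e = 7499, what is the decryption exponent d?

5219

φ(n) = (p−1)(q−1) = 156·256 = 39936.
Need d with 7499·d ≡ 1 (mod 39936). Apply the extended Euclidean algorithm:
39936 = 5*7499 + 2441
7499 = 3*2441 + 176
2441 = 13*176 + 153
176 = 1*153 + 23
153 = 6*23 + 15
23 = 1*15 + 8
15 = 1*8 + 7
8 = 1*7 + 1
7 = 7*1 + 0
Back-substitute:
1 = 8 − 7
1 = −15 + 2·8
1 = 2·23 − 3·15
1 = −3·153 + 20·23
1 = 20·176 − 23·153
1 = −23·2441 + 319·176
1 = 319·7499 − 980·2441
1 = −980·39936 + 5219·7499
So 7499·5219 ≡ 1 (mod 39936), hence d = 5219.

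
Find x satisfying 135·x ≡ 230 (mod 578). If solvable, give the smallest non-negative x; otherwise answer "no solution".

280

First find gcd(135, 578):
578 = 4·135 + 38
135 = 3·38 + 21
38 = 1·21 + 17
21 = 1·17 + 4
17 = 4·4 + 1
4 = 4·1 + 0
gcd = 1, so a unique solution mod 578 exists.
Back-substitute for the Bézout coefficients:
1 = 17 − 4·4
1 = −4·21 + 5·17
1 = 5·38 − 9·21
1 = −9·135 + 32·38
1 = 32·578 − 137·135
So 135·(-137) ≡ 1 (mod 578), giving 135⁻¹ ≡ 441.
x ≡ 135⁻¹·230 ≡ 441·230 ≡ 280 (mod 578).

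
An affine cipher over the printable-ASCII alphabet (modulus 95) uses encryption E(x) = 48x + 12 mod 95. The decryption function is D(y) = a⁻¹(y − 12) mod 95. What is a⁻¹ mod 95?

Apply the Euclidean algorithm to 95 and 48:
95 = 1·48 + 47
48 = 1·47 + 1
47 = 47·1 + 0
Since gcd(48, 95) = 1, back-substitute to write 1 as a combination:
1 = 48 − 47
1 = −95 + 2·48
So 48·2 ≡ 1 (mod 95).

2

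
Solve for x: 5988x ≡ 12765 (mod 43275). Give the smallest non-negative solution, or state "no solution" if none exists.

6080

First find gcd(5988, 43275):
43275 = 7·5988 + 1359
5988 = 4·1359 + 552
1359 = 2·552 + 255
552 = 2·255 + 42
255 = 6·42 + 3
42 = 14·3 + 0
gcd = 3 and 3 | 12765, so solutions exist. Divide through by 3: 1996x ≡ 4255 (mod 14425).
Now find 1996⁻¹ mod 14425:
14425 = 7*1996 + 453
1996 = 4*453 + 184
453 = 2*184 + 85
184 = 2*85 + 14
85 = 6*14 + 1
14 = 14*1 + 0
Back-substitute:
1 = 85 − 6·14
1 = −6·184 + 13·85
1 = 13·453 − 32·184
1 = −32·1996 + 141·453
1 = 141·14425 − 1019·1996
So 1996·(-1019) ≡ 1 (mod 14425), i.e. 1996⁻¹ ≡ 13406.
Then x ≡ 13406·4255 ≡ 6080 (mod 14425); the smallest non-negative solution is x = 6080.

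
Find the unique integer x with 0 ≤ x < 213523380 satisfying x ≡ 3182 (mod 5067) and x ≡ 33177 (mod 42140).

Write x = 3182 + 5067·k. Then 5067·k ≡ 33177 − 3182 ≡ 29995 (mod 42140).
Need 5067⁻¹ mod 42140. Extended Euclid on (42140, 5067):
42140 = 8·5067 + 1604
5067 = 3·1604 + 255
1604 = 6·255 + 74
255 = 3·74 + 33
74 = 2·33 + 8
33 = 4·8 + 1
8 = 8·1 + 0
Back-substitute:
1 = 33 − 4·8
1 = −4·74 + 9·33
1 = 9·255 − 31·74
1 = −31·1604 + 195·255
1 = 195·5067 − 616·1604
1 = −616·42140 + 5123·5067
5067⁻¹ ≡ 5123 (mod 42140), so k ≡ 5123·29995 ≡ 21945 (mod 42140).
x = 3182 + 5067·21945 = 111198497.

111198497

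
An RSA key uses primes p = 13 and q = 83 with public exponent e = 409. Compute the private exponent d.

φ(n) = (p−1)(q−1) = 12·82 = 984.
Need d with 409·d ≡ 1 (mod 984). Apply the extended Euclidean algorithm:
984 = 2·409 + 166
409 = 2·166 + 77
166 = 2·77 + 12
77 = 6·12 + 5
12 = 2·5 + 2
5 = 2·2 + 1
2 = 2·1 + 0
Back-substitute:
1 = 5 − 2·2
1 = −2·12 + 5·5
1 = 5·77 − 32·12
1 = −32·166 + 69·77
1 = 69·409 − 170·166
1 = −170·984 + 409·409
So 409·409 ≡ 1 (mod 984), hence d = 409.

409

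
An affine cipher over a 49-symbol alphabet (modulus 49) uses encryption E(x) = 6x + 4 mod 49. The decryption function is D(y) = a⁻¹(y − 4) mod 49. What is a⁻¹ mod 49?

Run Euclid on (49, 6):
49 = 8×6 + 1
6 = 6×1 + 0
The gcd is 1. Working backward:
1 = 49 − 8·6
So 6·(-8) ≡ 1 (mod 49), and -8 ≡ 41 (mod 49).

41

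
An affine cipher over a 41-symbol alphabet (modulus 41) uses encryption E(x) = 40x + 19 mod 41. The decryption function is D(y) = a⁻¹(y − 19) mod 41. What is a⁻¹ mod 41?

Extended Euclidean algorithm:
41 = 1*40 + 1
40 = 40*1 + 0
gcd = 1, so the inverse exists. Back-substitute:
1 = 41 − 40
Thus 40·(-1) ≡ 1 (mod 41); reducing, -1 mod 41 = 40.

40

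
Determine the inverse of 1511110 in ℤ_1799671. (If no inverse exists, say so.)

Run Euclid on (1799671, 1511110):
1799671 = 1·1511110 + 288561
1511110 = 5·288561 + 68305
288561 = 4·68305 + 15341
68305 = 4·15341 + 6941
15341 = 2·6941 + 1459
6941 = 4·1459 + 1105
1459 = 1·1105 + 354
1105 = 3·354 + 43
354 = 8·43 + 10
43 = 4·10 + 3
10 = 3·3 + 1
3 = 3·1 + 0
gcd = 1, so the inverse exists. Back-substitute:
1 = 10 − 3·3
1 = −3·43 + 13·10
1 = 13·354 − 107·43
1 = −107·1105 + 334·354
1 = 334·1459 − 441·1105
1 = −441·6941 + 2098·1459
1 = 2098·15341 − 4637·6941
1 = −4637·68305 + 20646·15341
1 = 20646·288561 − 87221·68305
1 = −87221·1511110 + 456751·288561
1 = 456751·1799671 − 543972·1511110
Hence 1511110⁻¹ ≡ -543972 ≡ 1255699 (mod 1799671).

1255699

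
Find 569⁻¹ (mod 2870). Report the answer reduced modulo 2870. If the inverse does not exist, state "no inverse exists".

Run Euclid on (2870, 569):
2870 = 5·569 + 25
569 = 22·25 + 19
25 = 1·19 + 6
19 = 3·6 + 1
6 = 6·1 + 0
Since gcd(569, 2870) = 1, back-substitute to write 1 as a combination:
1 = 19 − 3·6
1 = −3·25 + 4·19
1 = 4·569 − 91·25
1 = −91·2870 + 459·569
So 569·459 ≡ 1 (mod 2870).

459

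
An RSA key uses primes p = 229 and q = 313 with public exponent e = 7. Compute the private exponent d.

φ(n) = (p−1)(q−1) = 228·312 = 71136.
Need d with 7·d ≡ 1 (mod 71136). Apply the extended Euclidean algorithm:
71136 = 10162×7 + 2
7 = 3×2 + 1
2 = 2×1 + 0
Back-substitute:
1 = 7 − 3·2
1 = −3·71136 + 30487·7
So 7·30487 ≡ 1 (mod 71136), hence d = 30487.

30487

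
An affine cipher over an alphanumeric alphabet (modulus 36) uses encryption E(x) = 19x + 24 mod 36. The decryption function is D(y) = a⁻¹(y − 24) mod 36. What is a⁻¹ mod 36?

19

Apply the Euclidean algorithm to 36 and 19:
36 = 1×19 + 17
19 = 1×17 + 2
17 = 8×2 + 1
2 = 2×1 + 0
The gcd is 1. Working backward:
1 = 17 − 8·2
1 = −8·19 + 9·17
1 = 9·36 − 17·19
So 19·(-17) ≡ 1 (mod 36), and -17 ≡ 19 (mod 36).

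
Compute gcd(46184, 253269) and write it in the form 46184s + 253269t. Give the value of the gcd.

Euclidean algorithm:
253269 = 5*46184 + 22349
46184 = 2*22349 + 1486
22349 = 15*1486 + 59
1486 = 25*59 + 11
59 = 5*11 + 4
11 = 2*4 + 3
4 = 1*3 + 1
3 = 3*1 + 0
gcd(46184, 253269) = 1.
Back-substituting:
1 = 4 − 3
1 = −11 + 3·4
1 = 3·59 − 16·11
1 = −16·1486 + 403·59
1 = 403·22349 − 6061·1486
1 = −6061·46184 + 12525·22349
1 = 12525·253269 − 68686·46184
So 1 = (12525)·253269 + (-68686)·46184.

1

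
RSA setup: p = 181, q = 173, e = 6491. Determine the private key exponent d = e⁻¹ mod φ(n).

φ(n) = (p−1)(q−1) = 180·172 = 30960.
Need d with 6491·d ≡ 1 (mod 30960). Apply the extended Euclidean algorithm:
30960 = 4×6491 + 4996
6491 = 1×4996 + 1495
4996 = 3×1495 + 511
1495 = 2×511 + 473
511 = 1×473 + 38
473 = 12×38 + 17
38 = 2×17 + 4
17 = 4×4 + 1
4 = 4×1 + 0
Back-substitute:
1 = 17 − 4·4
1 = −4·38 + 9·17
1 = 9·473 − 112·38
1 = −112·511 + 121·473
1 = 121·1495 − 354·511
1 = −354·4996 + 1183·1495
1 = 1183·6491 − 1537·4996
1 = −1537·30960 + 7331·6491
So 6491·7331 ≡ 1 (mod 30960), hence d = 7331.

7331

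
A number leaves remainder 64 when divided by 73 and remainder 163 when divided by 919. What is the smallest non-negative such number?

63574

Write x = 64 + 73·k. Then 73·k ≡ 163 − 64 ≡ 99 (mod 919).
Need 73⁻¹ mod 919. Extended Euclid on (919, 73):
919 = 12·73 + 43
73 = 1·43 + 30
43 = 1·30 + 13
30 = 2·13 + 4
13 = 3·4 + 1
4 = 4·1 + 0
Back-substitute:
1 = 13 − 3·4
1 = −3·30 + 7·13
1 = 7·43 − 10·30
1 = −10·73 + 17·43
1 = 17·919 − 214·73
73⁻¹ ≡ 705 (mod 919), so k ≡ 705·99 ≡ 870 (mod 919).
x = 64 + 73·870 = 63574.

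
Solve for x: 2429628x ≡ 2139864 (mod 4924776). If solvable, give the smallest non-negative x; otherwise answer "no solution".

First find gcd(2429628, 4924776):
4924776 = 2·2429628 + 65520
2429628 = 37·65520 + 5388
65520 = 12·5388 + 864
5388 = 6·864 + 204
864 = 4·204 + 48
204 = 4·48 + 12
48 = 4·12 + 0
gcd = 12 and 12 | 2139864, so solutions exist. Divide through by 12: 202469x ≡ 178322 (mod 410398).
Now find 202469⁻¹ mod 410398:
410398 = 2×202469 + 5460
202469 = 37×5460 + 449
5460 = 12×449 + 72
449 = 6×72 + 17
72 = 4×17 + 4
17 = 4×4 + 1
4 = 4×1 + 0
Back-substitute:
1 = 17 − 4·4
1 = −4·72 + 17·17
1 = 17·449 − 106·72
1 = −106·5460 + 1289·449
1 = 1289·202469 − 47799·5460
1 = −47799·410398 + 96887·202469
So 202469⁻¹ ≡ 96887 (mod 410398).
Then x ≡ 96887·178322 ≡ 148610 (mod 410398); the smallest non-negative solution is x = 148610.

148610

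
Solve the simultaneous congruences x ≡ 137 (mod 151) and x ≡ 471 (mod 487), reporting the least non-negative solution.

Write x = 137 + 151·k. Then 151·k ≡ 471 − 137 ≡ 334 (mod 487).
Need 151⁻¹ mod 487. Extended Euclid on (487, 151):
487 = 3*151 + 34
151 = 4*34 + 15
34 = 2*15 + 4
15 = 3*4 + 3
4 = 1*3 + 1
3 = 3*1 + 0
Back-substitute:
1 = 4 − 3
1 = −15 + 4·4
1 = 4·34 − 9·15
1 = −9·151 + 40·34
1 = 40·487 − 129·151
151⁻¹ ≡ 358 (mod 487), so k ≡ 358·334 ≡ 257 (mod 487).
x = 137 + 151·257 = 38944.

38944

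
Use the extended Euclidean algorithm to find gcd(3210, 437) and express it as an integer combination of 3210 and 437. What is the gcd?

1

Euclidean algorithm:
3210 = 7·437 + 151
437 = 2·151 + 135
151 = 1·135 + 16
135 = 8·16 + 7
16 = 2·7 + 2
7 = 3·2 + 1
2 = 2·1 + 0
gcd(3210, 437) = 1.
Express as a combination:
1 = 7 − 3·2
1 = −3·16 + 7·7
1 = 7·135 − 59·16
1 = −59·151 + 66·135
1 = 66·437 − 191·151
1 = −191·3210 + 1403·437
So 1 = (-191)·3210 + (1403)·437.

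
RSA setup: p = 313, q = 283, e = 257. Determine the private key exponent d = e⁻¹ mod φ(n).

φ(n) = (p−1)(q−1) = 312·282 = 87984.
Need d with 257·d ≡ 1 (mod 87984). Apply the extended Euclidean algorithm:
87984 = 342*257 + 90
257 = 2*90 + 77
90 = 1*77 + 13
77 = 5*13 + 12
13 = 1*12 + 1
12 = 12*1 + 0
Back-substitute:
1 = 13 − 12
1 = −77 + 6·13
1 = 6·90 − 7·77
1 = −7·257 + 20·90
1 = 20·87984 − 6847·257
So 257·(-6847) ≡ 1 (mod 87984), hence d ≡ -6847 ≡ 81137 (mod 87984).

81137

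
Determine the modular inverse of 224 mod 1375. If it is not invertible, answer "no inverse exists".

399

Apply the Euclidean algorithm to 1375 and 224:
1375 = 6×224 + 31
224 = 7×31 + 7
31 = 4×7 + 3
7 = 2×3 + 1
3 = 3×1 + 0
gcd = 1, so the inverse exists. Back-substitute:
1 = 7 − 2·3
1 = −2·31 + 9·7
1 = 9·224 − 65·31
1 = −65·1375 + 399·224
So 224·399 ≡ 1 (mod 1375).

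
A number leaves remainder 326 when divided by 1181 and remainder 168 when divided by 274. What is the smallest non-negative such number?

234164

Write x = 326 + 1181·k. Then 1181·k ≡ 168 − 326 ≡ 116 (mod 274).
Need 1181⁻¹ mod 274. Extended Euclid on (274, 85):
274 = 3*85 + 19
85 = 4*19 + 9
19 = 2*9 + 1
9 = 9*1 + 0
Back-substitute:
1 = 19 − 2·9
1 = −2·85 + 9·19
1 = 9·274 − 29·85
1181⁻¹ ≡ 245 (mod 274), so k ≡ 245·116 ≡ 198 (mod 274).
x = 326 + 1181·198 = 234164.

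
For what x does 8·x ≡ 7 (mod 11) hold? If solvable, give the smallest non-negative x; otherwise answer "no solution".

First find gcd(8, 11):
11 = 1·8 + 3
8 = 2·3 + 2
3 = 1·2 + 1
2 = 2·1 + 0
gcd = 1, so a unique solution mod 11 exists.
Back-substitute for the Bézout coefficients:
1 = 3 − 2
1 = −8 + 3·3
1 = 3·11 − 4·8
So 8·(-4) ≡ 1 (mod 11), giving 8⁻¹ ≡ 7.
x ≡ 8⁻¹·7 ≡ 7·7 ≡ 5 (mod 11).

5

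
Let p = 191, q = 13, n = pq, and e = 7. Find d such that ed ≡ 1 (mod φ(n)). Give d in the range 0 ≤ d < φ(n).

1303

φ(n) = (p−1)(q−1) = 190·12 = 2280.
Need d with 7·d ≡ 1 (mod 2280). Apply the extended Euclidean algorithm:
2280 = 325*7 + 5
7 = 1*5 + 2
5 = 2*2 + 1
2 = 2*1 + 0
Back-substitute:
1 = 5 − 2·2
1 = −2·7 + 3·5
1 = 3·2280 − 977·7
So 7·(-977) ≡ 1 (mod 2280), hence d ≡ -977 ≡ 1303 (mod 2280).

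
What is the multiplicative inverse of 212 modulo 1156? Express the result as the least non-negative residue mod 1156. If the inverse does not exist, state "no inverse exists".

Compute gcd(212, 1156):
1156 = 5·212 + 96
212 = 2·96 + 20
96 = 4·20 + 16
20 = 1·16 + 4
16 = 4·4 + 0
The gcd is 4, not 1, hence no inverse exists.

no inverse exists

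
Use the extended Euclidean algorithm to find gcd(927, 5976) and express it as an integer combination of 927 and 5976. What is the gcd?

9

Apply Euclid's algorithm to 5976 and 927:
5976 = 6*927 + 414
927 = 2*414 + 99
414 = 4*99 + 18
99 = 5*18 + 9
18 = 2*9 + 0
gcd(927, 5976) = 9.
Express as a combination:
9 = 99 − 5·18
9 = −5·414 + 21·99
9 = 21·927 − 47·414
9 = −47·5976 + 303·927
So 9 = (-47)·5976 + (303)·927.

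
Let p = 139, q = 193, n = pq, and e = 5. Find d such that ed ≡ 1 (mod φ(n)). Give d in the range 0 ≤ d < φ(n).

φ(n) = (p−1)(q−1) = 138·192 = 26496.
Need d with 5·d ≡ 1 (mod 26496). Apply the extended Euclidean algorithm:
26496 = 5299×5 + 1
5 = 5×1 + 0
Back-substitute:
1 = 26496 − 5299·5
So 5·(-5299) ≡ 1 (mod 26496), hence d ≡ -5299 ≡ 21197 (mod 26496).

21197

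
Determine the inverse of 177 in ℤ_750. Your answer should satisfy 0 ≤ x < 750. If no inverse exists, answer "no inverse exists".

no inverse exists

Euclidean algorithm on 750, 177:
750 = 4*177 + 42
177 = 4*42 + 9
42 = 4*9 + 6
9 = 1*6 + 3
6 = 2*3 + 0
The gcd is 3, not 1, hence no inverse exists.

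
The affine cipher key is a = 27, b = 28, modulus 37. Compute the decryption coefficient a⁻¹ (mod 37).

Run Euclid on (37, 27):
37 = 1*27 + 10
27 = 2*10 + 7
10 = 1*7 + 3
7 = 2*3 + 1
3 = 3*1 + 0
The gcd is 1. Working backward:
1 = 7 − 2·3
1 = −2·10 + 3·7
1 = 3·27 − 8·10
1 = −8·37 + 11·27
So 27·11 ≡ 1 (mod 37).

11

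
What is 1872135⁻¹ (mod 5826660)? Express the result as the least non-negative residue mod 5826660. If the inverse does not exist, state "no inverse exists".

no inverse exists

Compute gcd(1872135, 5826660):
5826660 = 3×1872135 + 210255
1872135 = 8×210255 + 190095
210255 = 1×190095 + 20160
190095 = 9×20160 + 8655
20160 = 2×8655 + 2850
8655 = 3×2850 + 105
2850 = 27×105 + 15
105 = 7×15 + 0
The gcd is 15, not 1, hence no inverse exists.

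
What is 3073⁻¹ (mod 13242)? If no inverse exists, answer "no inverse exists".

10273

gcd(13242, 3073) by repeated division:
13242 = 4*3073 + 950
3073 = 3*950 + 223
950 = 4*223 + 58
223 = 3*58 + 49
58 = 1*49 + 9
49 = 5*9 + 4
9 = 2*4 + 1
4 = 4*1 + 0
gcd = 1, so the inverse exists. Back-substitute:
1 = 9 − 2·4
1 = −2·49 + 11·9
1 = 11·58 − 13·49
1 = −13·223 + 50·58
1 = 50·950 − 213·223
1 = −213·3073 + 689·950
1 = 689·13242 − 2969·3073
Thus 3073·(-2969) ≡ 1 (mod 13242); reducing, -2969 mod 13242 = 10273.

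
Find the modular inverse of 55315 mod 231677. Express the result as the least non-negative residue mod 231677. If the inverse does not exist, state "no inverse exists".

Run Euclid on (231677, 55315):
231677 = 4*55315 + 10417
55315 = 5*10417 + 3230
10417 = 3*3230 + 727
3230 = 4*727 + 322
727 = 2*322 + 83
322 = 3*83 + 73
83 = 1*73 + 10
73 = 7*10 + 3
10 = 3*3 + 1
3 = 3*1 + 0
The gcd is 1. Working backward:
1 = 10 − 3·3
1 = −3·73 + 22·10
1 = 22·83 − 25·73
1 = −25·322 + 97·83
1 = 97·727 − 219·322
1 = −219·3230 + 973·727
1 = 973·10417 − 3138·3230
1 = −3138·55315 + 16663·10417
1 = 16663·231677 − 69790·55315
Hence 55315⁻¹ ≡ -69790 ≡ 161887 (mod 231677).

161887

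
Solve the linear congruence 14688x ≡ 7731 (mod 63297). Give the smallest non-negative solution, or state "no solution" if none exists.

3642

First find gcd(14688, 63297):
63297 = 4·14688 + 4545
14688 = 3·4545 + 1053
4545 = 4·1053 + 333
1053 = 3·333 + 54
333 = 6·54 + 9
54 = 6·9 + 0
gcd = 9 and 9 | 7731, so solutions exist. Divide through by 9: 1632x ≡ 859 (mod 7033).
Now find 1632⁻¹ mod 7033:
7033 = 4*1632 + 505
1632 = 3*505 + 117
505 = 4*117 + 37
117 = 3*37 + 6
37 = 6*6 + 1
6 = 6*1 + 0
Back-substitute:
1 = 37 − 6·6
1 = −6·117 + 19·37
1 = 19·505 − 82·117
1 = −82·1632 + 265·505
1 = 265·7033 − 1142·1632
So 1632·(-1142) ≡ 1 (mod 7033), i.e. 1632⁻¹ ≡ 5891.
Then x ≡ 5891·859 ≡ 3642 (mod 7033); the smallest non-negative solution is x = 3642.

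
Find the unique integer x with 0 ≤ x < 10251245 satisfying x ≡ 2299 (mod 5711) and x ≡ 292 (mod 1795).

Write x = 2299 + 5711·k. Then 5711·k ≡ 292 − 2299 ≡ 1583 (mod 1795).
Need 5711⁻¹ mod 1795. Extended Euclid on (1795, 326):
1795 = 5×326 + 165
326 = 1×165 + 161
165 = 1×161 + 4
161 = 40×4 + 1
4 = 4×1 + 0
Back-substitute:
1 = 161 − 40·4
1 = −40·165 + 41·161
1 = 41·326 − 81·165
1 = −81·1795 + 446·326
5711⁻¹ ≡ 446 (mod 1795), so k ≡ 446·1583 ≡ 583 (mod 1795).
x = 2299 + 5711·583 = 3331812.

3331812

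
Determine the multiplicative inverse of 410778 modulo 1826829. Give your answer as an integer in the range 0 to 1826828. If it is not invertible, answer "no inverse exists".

Euclidean algorithm on 1826829, 410778:
1826829 = 4×410778 + 183717
410778 = 2×183717 + 43344
183717 = 4×43344 + 10341
43344 = 4×10341 + 1980
10341 = 5×1980 + 441
1980 = 4×441 + 216
441 = 2×216 + 9
216 = 24×9 + 0
gcd(410778, 1826829) = 9 ≠ 1, so 410778 has no multiplicative inverse modulo 1826829.

no inverse exists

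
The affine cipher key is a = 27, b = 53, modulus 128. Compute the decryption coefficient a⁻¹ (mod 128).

Run Euclid on (128, 27):
128 = 4×27 + 20
27 = 1×20 + 7
20 = 2×7 + 6
7 = 1×6 + 1
6 = 6×1 + 0
Since gcd(27, 128) = 1, back-substitute to write 1 as a combination:
1 = 7 − 6
1 = −20 + 3·7
1 = 3·27 − 4·20
1 = −4·128 + 19·27
So 27·19 ≡ 1 (mod 128).

19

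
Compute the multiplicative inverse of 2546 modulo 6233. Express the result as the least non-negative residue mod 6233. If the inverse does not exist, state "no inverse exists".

1393

gcd(6233, 2546) by repeated division:
6233 = 2*2546 + 1141
2546 = 2*1141 + 264
1141 = 4*264 + 85
264 = 3*85 + 9
85 = 9*9 + 4
9 = 2*4 + 1
4 = 4*1 + 0
The gcd is 1. Working backward:
1 = 9 − 2·4
1 = −2·85 + 19·9
1 = 19·264 − 59·85
1 = −59·1141 + 255·264
1 = 255·2546 − 569·1141
1 = −569·6233 + 1393·2546
So 2546·1393 ≡ 1 (mod 6233).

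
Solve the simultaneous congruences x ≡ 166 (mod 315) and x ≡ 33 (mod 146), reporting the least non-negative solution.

Write x = 166 + 315·k. Then 315·k ≡ 33 − 166 ≡ 13 (mod 146).
Need 315⁻¹ mod 146. Extended Euclid on (146, 23):
146 = 6×23 + 8
23 = 2×8 + 7
8 = 1×7 + 1
7 = 7×1 + 0
Back-substitute:
1 = 8 − 7
1 = −23 + 3·8
1 = 3·146 − 19·23
315⁻¹ ≡ 127 (mod 146), so k ≡ 127·13 ≡ 45 (mod 146).
x = 166 + 315·45 = 14341.

14341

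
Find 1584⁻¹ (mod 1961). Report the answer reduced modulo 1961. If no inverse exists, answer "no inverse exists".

Apply the Euclidean algorithm to 1961 and 1584:
1961 = 1×1584 + 377
1584 = 4×377 + 76
377 = 4×76 + 73
76 = 1×73 + 3
73 = 24×3 + 1
3 = 3×1 + 0
The gcd is 1. Working backward:
1 = 73 − 24·3
1 = −24·76 + 25·73
1 = 25·377 − 124·76
1 = −124·1584 + 521·377
1 = 521·1961 − 645·1584
Hence 1584⁻¹ ≡ -645 ≡ 1316 (mod 1961).

1316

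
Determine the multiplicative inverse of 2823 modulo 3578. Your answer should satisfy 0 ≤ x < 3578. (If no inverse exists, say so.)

Run Euclid on (3578, 2823):
3578 = 1*2823 + 755
2823 = 3*755 + 558
755 = 1*558 + 197
558 = 2*197 + 164
197 = 1*164 + 33
164 = 4*33 + 32
33 = 1*32 + 1
32 = 32*1 + 0
Since gcd(2823, 3578) = 1, back-substitute to write 1 as a combination:
1 = 33 − 32
1 = −164 + 5·33
1 = 5·197 − 6·164
1 = −6·558 + 17·197
1 = 17·755 − 23·558
1 = −23·2823 + 86·755
1 = 86·3578 − 109·2823
Thus 2823·(-109) ≡ 1 (mod 3578); reducing, -109 mod 3578 = 3469.

3469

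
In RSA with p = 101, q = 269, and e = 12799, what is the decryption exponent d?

6399

φ(n) = (p−1)(q−1) = 100·268 = 26800.
Need d with 12799·d ≡ 1 (mod 26800). Apply the extended Euclidean algorithm:
26800 = 2*12799 + 1202
12799 = 10*1202 + 779
1202 = 1*779 + 423
779 = 1*423 + 356
423 = 1*356 + 67
356 = 5*67 + 21
67 = 3*21 + 4
21 = 5*4 + 1
4 = 4*1 + 0
Back-substitute:
1 = 21 − 5·4
1 = −5·67 + 16·21
1 = 16·356 − 85·67
1 = −85·423 + 101·356
1 = 101·779 − 186·423
1 = −186·1202 + 287·779
1 = 287·12799 − 3056·1202
1 = −3056·26800 + 6399·12799
So 12799·6399 ≡ 1 (mod 26800), hence d = 6399.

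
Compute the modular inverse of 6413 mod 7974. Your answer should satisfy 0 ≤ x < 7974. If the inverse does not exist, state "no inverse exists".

Run Euclid on (7974, 6413):
7974 = 1·6413 + 1561
6413 = 4·1561 + 169
1561 = 9·169 + 40
169 = 4·40 + 9
40 = 4·9 + 4
9 = 2·4 + 1
4 = 4·1 + 0
Since gcd(6413, 7974) = 1, back-substitute to write 1 as a combination:
1 = 9 − 2·4
1 = −2·40 + 9·9
1 = 9·169 − 38·40
1 = −38·1561 + 351·169
1 = 351·6413 − 1442·1561
1 = −1442·7974 + 1793·6413
So 6413·1793 ≡ 1 (mod 7974).

1793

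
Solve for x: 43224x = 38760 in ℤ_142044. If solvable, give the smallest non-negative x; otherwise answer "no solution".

8854

First find gcd(43224, 142044):
142044 = 3*43224 + 12372
43224 = 3*12372 + 6108
12372 = 2*6108 + 156
6108 = 39*156 + 24
156 = 6*24 + 12
24 = 2*12 + 0
gcd = 12 and 12 | 38760, so solutions exist. Divide through by 12: 3602x ≡ 3230 (mod 11837).
Now find 3602⁻¹ mod 11837:
11837 = 3·3602 + 1031
3602 = 3·1031 + 509
1031 = 2·509 + 13
509 = 39·13 + 2
13 = 6·2 + 1
2 = 2·1 + 0
Back-substitute:
1 = 13 − 6·2
1 = −6·509 + 235·13
1 = 235·1031 − 476·509
1 = −476·3602 + 1663·1031
1 = 1663·11837 − 5465·3602
So 3602·(-5465) ≡ 1 (mod 11837), i.e. 3602⁻¹ ≡ 6372.
Then x ≡ 6372·3230 ≡ 8854 (mod 11837); the smallest non-negative solution is x = 8854.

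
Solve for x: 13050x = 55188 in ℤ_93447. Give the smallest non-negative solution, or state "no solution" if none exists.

4272

First find gcd(13050, 93447):
93447 = 7*13050 + 2097
13050 = 6*2097 + 468
2097 = 4*468 + 225
468 = 2*225 + 18
225 = 12*18 + 9
18 = 2*9 + 0
gcd = 9 and 9 | 55188, so solutions exist. Divide through by 9: 1450x ≡ 6132 (mod 10383).
Now find 1450⁻¹ mod 10383:
10383 = 7·1450 + 233
1450 = 6·233 + 52
233 = 4·52 + 25
52 = 2·25 + 2
25 = 12·2 + 1
2 = 2·1 + 0
Back-substitute:
1 = 25 − 12·2
1 = −12·52 + 25·25
1 = 25·233 − 112·52
1 = −112·1450 + 697·233
1 = 697·10383 − 4991·1450
So 1450·(-4991) ≡ 1 (mod 10383), i.e. 1450⁻¹ ≡ 5392.
Then x ≡ 5392·6132 ≡ 4272 (mod 10383); the smallest non-negative solution is x = 4272.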